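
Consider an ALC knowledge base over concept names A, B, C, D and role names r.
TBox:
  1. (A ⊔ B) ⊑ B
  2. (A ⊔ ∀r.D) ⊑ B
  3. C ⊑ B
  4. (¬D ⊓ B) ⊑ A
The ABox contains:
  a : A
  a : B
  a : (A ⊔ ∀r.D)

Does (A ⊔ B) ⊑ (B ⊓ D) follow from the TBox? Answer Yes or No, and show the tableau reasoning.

No

1. (A ⊔ B) ⊑ (B ⊓ D)  ⇔  ((A ⊔ B) ⊓ (¬B ⊔ ¬D)) unsat w.r.t. T
   apply at x₀: (A ⊔ B)⊑B
   open: L(x₀) ⊇ {A, B, ¬C, ¬D}
2. Hence (A ⊔ B) ⊑ (B ⊓ D): not entailed.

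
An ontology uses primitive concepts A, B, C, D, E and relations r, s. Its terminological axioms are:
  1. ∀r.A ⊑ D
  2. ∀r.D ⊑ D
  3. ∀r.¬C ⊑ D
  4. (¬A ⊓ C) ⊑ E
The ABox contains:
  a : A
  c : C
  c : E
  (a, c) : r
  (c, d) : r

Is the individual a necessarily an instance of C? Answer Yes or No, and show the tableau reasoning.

1. a : C?  L(a) = {A} ∪ {¬C}
   open: L(a) ⊇ {A, ¬C, ∃r.C, ∃r.¬A, ∃r.¬D} (+ ∃-successors) — a ∉ C possible
2. Hence a : C: not entailed.

No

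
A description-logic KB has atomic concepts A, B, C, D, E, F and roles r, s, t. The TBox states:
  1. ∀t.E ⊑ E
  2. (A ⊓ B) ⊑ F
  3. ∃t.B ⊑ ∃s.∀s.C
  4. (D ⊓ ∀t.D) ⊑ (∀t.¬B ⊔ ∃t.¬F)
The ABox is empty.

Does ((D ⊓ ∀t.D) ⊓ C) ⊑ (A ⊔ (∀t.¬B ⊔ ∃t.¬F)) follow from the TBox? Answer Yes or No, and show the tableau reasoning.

Yes

1. ((D ⊓ ∀t.D) ⊓ C) ⊑ (A ⊔ (∀t.¬B ⊔ ∃t.¬F))  ⇔  (((D ⊓ ∀t.D) ⊓ C) ⊓ (¬A ⊓ (∃t.B ⊓ ∀t.F))) unsat w.r.t. T
   all branches close; clash {F, ¬F} at an ∃-successor
2. Hence ((D ⊓ ∀t.D) ⊓ C) ⊑ (A ⊔ (∀t.¬B ⊔ ∃t.¬F)): entailed.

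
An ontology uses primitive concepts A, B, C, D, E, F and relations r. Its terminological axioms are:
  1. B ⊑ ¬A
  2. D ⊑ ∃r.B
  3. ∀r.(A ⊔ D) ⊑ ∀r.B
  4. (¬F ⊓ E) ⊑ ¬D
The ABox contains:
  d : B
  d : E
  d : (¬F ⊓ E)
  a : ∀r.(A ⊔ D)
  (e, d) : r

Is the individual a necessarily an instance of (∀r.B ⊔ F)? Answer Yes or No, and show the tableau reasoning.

1. a : (∀r.B ⊔ F)?  L(a) = {∀r.(A ⊔ D)} ∪ {(∃r.¬B ⊓ ¬F)}
   clash {B, ¬B} at an ∃-successor — a ∈ (∀r.B ⊔ F)
2. Hence a : (∀r.B ⊔ F): entailed.

Yes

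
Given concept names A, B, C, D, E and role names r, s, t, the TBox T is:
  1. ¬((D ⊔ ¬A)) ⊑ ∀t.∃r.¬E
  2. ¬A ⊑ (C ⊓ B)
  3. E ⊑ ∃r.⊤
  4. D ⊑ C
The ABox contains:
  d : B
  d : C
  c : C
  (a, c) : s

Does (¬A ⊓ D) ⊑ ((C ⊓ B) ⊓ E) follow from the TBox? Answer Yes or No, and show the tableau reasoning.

No

1. (¬A ⊓ D) ⊑ ((C ⊓ B) ⊓ E)  ⇔  ((¬A ⊓ D) ⊓ ((¬C ⊔ ¬B) ⊔ ¬E)) unsat w.r.t. T
   apply at x₀: ¬A⊑(C ⊓ B); D⊑C
   open: L(x₀) ⊇ {B, C, D, ¬A, ¬E}
2. Hence (¬A ⊓ D) ⊑ ((C ⊓ B) ⊓ E): not entailed.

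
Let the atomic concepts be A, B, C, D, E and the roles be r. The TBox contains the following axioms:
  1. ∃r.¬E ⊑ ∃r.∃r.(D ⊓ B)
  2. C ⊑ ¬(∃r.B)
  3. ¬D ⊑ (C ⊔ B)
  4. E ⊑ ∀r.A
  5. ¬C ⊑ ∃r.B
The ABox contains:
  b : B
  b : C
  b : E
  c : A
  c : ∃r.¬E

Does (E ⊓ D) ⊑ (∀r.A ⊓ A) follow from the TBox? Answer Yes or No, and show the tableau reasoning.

No

1. (E ⊓ D) ⊑ (∀r.A ⊓ A)  ⇔  ((E ⊓ D) ⊓ (∃r.¬A ⊔ ¬A)) unsat w.r.t. T
   apply at x₀: E⊑∀r.A
   open: L(x₀) ⊇ {C, D, E, ¬A, ∀r.A, …}
2. Hence (E ⊓ D) ⊑ (∀r.A ⊓ A): not entailed.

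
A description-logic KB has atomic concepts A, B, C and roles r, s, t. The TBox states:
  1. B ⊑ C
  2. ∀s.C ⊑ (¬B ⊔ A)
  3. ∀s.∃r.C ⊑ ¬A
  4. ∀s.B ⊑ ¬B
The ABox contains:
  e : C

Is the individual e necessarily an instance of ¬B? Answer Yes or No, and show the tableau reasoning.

No

1. e : ¬B?  L(e) = {C} ∪ {B}
   open: L(e) ⊇ {B, C, ∃s.¬B, ∃s.¬C, ∃s.∀r.¬C} (+ ∃-successors) — e ∉ ¬B possible
2. Hence e : ¬B: not entailed.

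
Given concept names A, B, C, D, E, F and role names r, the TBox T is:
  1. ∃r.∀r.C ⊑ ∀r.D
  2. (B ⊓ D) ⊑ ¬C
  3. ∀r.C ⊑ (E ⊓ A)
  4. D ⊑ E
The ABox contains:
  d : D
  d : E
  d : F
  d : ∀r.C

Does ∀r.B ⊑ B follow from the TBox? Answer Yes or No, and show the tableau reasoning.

No

1. ∀r.B ⊑ B  ⇔  (∀r.B ⊓ ¬B) unsat w.r.t. T
   open: L(x₀) ⊇ {¬B, ¬D, ∀r.B, ∀r.∃r.¬C, ∃r.¬C} (+ ∃-successors)
2. Hence ∀r.B ⊑ B: not entailed.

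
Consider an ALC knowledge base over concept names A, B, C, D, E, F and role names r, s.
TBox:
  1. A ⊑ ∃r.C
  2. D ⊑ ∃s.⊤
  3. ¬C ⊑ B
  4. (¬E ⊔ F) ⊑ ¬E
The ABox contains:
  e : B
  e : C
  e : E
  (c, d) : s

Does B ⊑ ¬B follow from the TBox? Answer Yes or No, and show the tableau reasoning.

1. B ⊑ ¬B  ⇔  (B ⊓ B) unsat w.r.t. T
   open: L(x₀) ⊇ {B, E, ¬A, ¬D, ¬F}
2. Hence B ⊑ ¬B: not entailed.

No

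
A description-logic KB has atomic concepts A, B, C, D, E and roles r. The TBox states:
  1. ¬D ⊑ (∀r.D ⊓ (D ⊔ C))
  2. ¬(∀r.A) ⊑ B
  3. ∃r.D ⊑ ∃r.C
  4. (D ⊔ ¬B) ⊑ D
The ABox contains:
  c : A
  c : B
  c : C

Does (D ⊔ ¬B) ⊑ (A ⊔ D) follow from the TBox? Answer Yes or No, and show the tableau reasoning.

Yes

1. (D ⊔ ¬B) ⊑ (A ⊔ D)  ⇔  ((D ⊔ ¬B) ⊓ (¬A ⊓ ¬D)) unsat w.r.t. T
   all branches close; clash {B, ¬B} at x₀
2. Hence (D ⊔ ¬B) ⊑ (A ⊔ D): entailed.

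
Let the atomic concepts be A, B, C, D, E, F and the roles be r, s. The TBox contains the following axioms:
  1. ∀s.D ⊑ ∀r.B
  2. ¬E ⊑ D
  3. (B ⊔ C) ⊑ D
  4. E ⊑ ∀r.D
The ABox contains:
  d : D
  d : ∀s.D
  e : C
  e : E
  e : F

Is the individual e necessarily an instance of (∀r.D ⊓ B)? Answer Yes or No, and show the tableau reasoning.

1. e : (∀r.D ⊓ B)?  L(e) = {C, E, F} ∪ {(∃r.¬D ⊔ ¬B)}
   apply at e: E⊑∀r.D
   open: L(e) ⊇ {C, D, E, F, ¬B, …} (+ ∃-successors) — e ∉ (∀r.D ⊓ B) possible
2. Hence e : (∀r.D ⊓ B): not entailed.

No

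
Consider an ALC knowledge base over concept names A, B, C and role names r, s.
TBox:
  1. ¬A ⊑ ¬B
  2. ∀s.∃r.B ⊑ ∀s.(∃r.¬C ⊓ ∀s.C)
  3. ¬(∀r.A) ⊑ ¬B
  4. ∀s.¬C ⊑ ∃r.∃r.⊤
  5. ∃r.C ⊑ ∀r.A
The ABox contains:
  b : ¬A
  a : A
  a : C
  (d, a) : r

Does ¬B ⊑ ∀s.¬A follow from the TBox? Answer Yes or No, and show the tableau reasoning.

1. ¬B ⊑ ∀s.¬A  ⇔  (¬B ⊓ ∃s.A) unsat w.r.t. T
   open: L(x₀) ⊇ {¬B, ∀r.¬C, ∃s.A, ∃s.C, ∃s.∀r.¬B} (+ ∃-successors)
2. Hence ¬B ⊑ ∀s.¬A: not entailed.

No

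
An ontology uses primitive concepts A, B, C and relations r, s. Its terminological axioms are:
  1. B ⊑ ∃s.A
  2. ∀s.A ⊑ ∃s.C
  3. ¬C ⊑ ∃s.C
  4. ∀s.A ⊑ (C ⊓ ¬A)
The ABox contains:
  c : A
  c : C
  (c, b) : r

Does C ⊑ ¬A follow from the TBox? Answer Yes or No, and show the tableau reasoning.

No

1. C ⊑ ¬A  ⇔  (C ⊓ A) unsat w.r.t. T
   open: L(x₀) ⊇ {A, C, ¬B, ∃s.¬A} (+ ∃-successors)
2. Hence C ⊑ ¬A: not entailed.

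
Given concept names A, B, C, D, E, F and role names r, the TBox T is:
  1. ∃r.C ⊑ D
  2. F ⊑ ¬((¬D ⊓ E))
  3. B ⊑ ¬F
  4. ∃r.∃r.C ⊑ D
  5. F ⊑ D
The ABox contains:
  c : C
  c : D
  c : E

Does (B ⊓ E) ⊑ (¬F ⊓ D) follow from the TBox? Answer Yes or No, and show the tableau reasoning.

1. (B ⊓ E) ⊑ (¬F ⊓ D)  ⇔  ((B ⊓ E) ⊓ (F ⊔ ¬D)) unsat w.r.t. T
   apply at x₀: B⊑¬F
   open: L(x₀) ⊇ {B, E, ¬D, ¬F, ∀r.¬C, …}
2. Hence (B ⊓ E) ⊑ (¬F ⊓ D): not entailed.

No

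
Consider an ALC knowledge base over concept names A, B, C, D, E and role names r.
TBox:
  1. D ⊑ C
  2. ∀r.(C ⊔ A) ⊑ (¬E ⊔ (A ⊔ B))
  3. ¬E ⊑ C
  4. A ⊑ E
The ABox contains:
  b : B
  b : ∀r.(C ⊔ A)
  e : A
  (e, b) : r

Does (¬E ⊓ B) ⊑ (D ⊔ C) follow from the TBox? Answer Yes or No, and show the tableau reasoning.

Yes

1. (¬E ⊓ B) ⊑ (D ⊔ C)  ⇔  ((¬E ⊓ B) ⊓ (¬D ⊓ ¬C)) unsat w.r.t. T
   all branches close; clash {C, ¬C} at x₀
2. Hence (¬E ⊓ B) ⊑ (D ⊔ C): entailed.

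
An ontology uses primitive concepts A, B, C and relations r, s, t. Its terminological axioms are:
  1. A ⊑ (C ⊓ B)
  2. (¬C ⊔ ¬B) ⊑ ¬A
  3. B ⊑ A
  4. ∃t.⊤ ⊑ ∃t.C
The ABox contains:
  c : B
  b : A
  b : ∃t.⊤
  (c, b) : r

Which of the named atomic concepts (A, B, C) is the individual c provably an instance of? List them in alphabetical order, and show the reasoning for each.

1. c : A?  L(c) = {B} ∪ {¬A}
   clash {A, ¬A} at c — c ∈ A
2. c : B?  L(c) = {B} ∪ {¬B}
   clash {B, ¬B} at c — c ∈ B
3. c : C?  L(c) = {B} ∪ {¬C}
   clash {A, ¬A} at c — c ∈ C
4. Entailed for c: {A, B, C}

{A, B, C}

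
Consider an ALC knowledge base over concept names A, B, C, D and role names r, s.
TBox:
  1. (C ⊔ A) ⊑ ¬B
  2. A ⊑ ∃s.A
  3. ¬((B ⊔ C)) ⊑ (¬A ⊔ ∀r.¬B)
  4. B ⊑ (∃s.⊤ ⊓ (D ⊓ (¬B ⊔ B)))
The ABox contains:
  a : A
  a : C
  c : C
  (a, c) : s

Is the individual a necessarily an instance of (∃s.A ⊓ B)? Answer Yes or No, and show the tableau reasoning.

No

1. a : (∃s.A ⊓ B)?  L(a) = {A, C} ∪ {(∀s.¬A ⊔ ¬B)}
   apply at a: A⊑∃s.A
   open: L(a) ⊇ {A, C, ¬B, ∃s.A} (+ ∃-successors) — a ∉ (∃s.A ⊓ B) possible
2. Hence a : (∃s.A ⊓ B): not entailed.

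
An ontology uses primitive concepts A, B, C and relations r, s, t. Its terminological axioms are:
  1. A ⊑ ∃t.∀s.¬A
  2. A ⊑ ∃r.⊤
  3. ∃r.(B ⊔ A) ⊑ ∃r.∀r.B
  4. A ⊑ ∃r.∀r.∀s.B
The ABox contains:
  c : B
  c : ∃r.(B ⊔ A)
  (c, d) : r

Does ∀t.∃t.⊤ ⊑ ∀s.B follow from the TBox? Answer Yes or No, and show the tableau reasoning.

No

1. ∀t.∃t.⊤ ⊑ ∀s.B  ⇔  (∀t.∃t.⊤ ⊓ ∃s.¬B) unsat w.r.t. T
   open: L(x₀) ⊇ {¬A, ∀r.(¬B ⊓ ¬A), ∀t.∃t.⊤, ∃s.¬B} (+ ∃-successors)
2. Hence ∀t.∃t.⊤ ⊑ ∀s.B: not entailed.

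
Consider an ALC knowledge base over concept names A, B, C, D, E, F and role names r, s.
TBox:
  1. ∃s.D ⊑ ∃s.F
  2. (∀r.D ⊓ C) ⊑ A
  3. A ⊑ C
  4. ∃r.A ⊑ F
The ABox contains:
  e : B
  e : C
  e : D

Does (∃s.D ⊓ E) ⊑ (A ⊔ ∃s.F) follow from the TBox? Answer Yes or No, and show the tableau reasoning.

Yes

1. (∃s.D ⊓ E) ⊑ (A ⊔ ∃s.F)  ⇔  ((∃s.D ⊓ E) ⊓ (¬A ⊓ ∀s.¬F)) unsat w.r.t. T
   all branches close; clash {A, ¬A} at x₀
2. Hence (∃s.D ⊓ E) ⊑ (A ⊔ ∃s.F): entailed.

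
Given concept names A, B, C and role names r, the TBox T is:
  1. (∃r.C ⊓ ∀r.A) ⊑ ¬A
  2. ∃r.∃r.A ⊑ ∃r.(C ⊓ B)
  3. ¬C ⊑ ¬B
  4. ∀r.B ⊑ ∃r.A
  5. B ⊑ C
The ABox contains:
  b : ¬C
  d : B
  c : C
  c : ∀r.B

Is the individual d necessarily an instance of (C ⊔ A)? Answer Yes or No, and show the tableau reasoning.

1. d : (C ⊔ A)?  L(d) = {B} ∪ {(¬C ⊓ ¬A)}
   clash {B, ¬B} at d — d ∈ (C ⊔ A)
2. Hence d : (C ⊔ A): entailed.

Yes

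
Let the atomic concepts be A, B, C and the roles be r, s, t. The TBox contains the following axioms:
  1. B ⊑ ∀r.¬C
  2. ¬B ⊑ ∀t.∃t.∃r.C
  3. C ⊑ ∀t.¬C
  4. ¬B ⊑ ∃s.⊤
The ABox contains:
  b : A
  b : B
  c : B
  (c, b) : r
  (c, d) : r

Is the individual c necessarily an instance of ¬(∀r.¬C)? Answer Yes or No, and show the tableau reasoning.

No

1. c : ¬(∀r.¬C)?  L(c) = {B} ∪ {∀r.¬C}
   open: L(c) ⊇ {B, ¬C, ∀r.¬C} — c ∉ ¬(∀r.¬C) possible
2. Hence c : ¬(∀r.¬C): not entailed.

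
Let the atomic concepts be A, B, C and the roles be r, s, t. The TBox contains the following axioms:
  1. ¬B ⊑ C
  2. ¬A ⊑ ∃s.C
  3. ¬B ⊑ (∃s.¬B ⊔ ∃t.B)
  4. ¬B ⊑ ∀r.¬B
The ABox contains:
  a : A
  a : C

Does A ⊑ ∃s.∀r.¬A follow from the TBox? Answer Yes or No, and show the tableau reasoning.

No

1. A ⊑ ∃s.∀r.¬A  ⇔  (A ⊓ ∀s.∃r.A) unsat w.r.t. T
   open: L(x₀) ⊇ {A, B, ∀s.∃r.A}
2. Hence A ⊑ ∃s.∀r.¬A: not entailed.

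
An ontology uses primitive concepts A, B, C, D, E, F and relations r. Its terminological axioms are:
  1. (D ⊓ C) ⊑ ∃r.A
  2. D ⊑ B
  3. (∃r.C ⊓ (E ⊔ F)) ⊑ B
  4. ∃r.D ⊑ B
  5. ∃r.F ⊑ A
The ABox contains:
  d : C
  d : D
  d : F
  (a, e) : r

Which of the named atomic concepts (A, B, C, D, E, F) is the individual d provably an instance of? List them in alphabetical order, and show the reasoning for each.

{B, C, D, F}

1. d : A?  L(d) = {C, D, F} ∪ {¬A}
   apply at d: D⊑B
   open: L(d) ⊇ {B, C, D, F, ¬A, …} (+ ∃-successors) — d ∉ A possible
2. d : B?  L(d) = {C, D, F} ∪ {¬B}
   clash {B, ¬B} at d — d ∈ B
3. d : C?  L(d) = {C, D, F} ∪ {¬C}
   clash {C, ¬C} at d — d ∈ C
4. d : D?  L(d) = {C, D, F} ∪ {¬D}
   clash {D, ¬D} at d — d ∈ D
5. d : E?  L(d) = {C, D, F} ∪ {¬E}
   apply at d: D⊑B
   open: L(d) ⊇ {B, C, D, F, ¬E, …} (+ ∃-successors) — d ∉ E possible
6. d : F?  L(d) = {C, D, F} ∪ {¬F}
   clash {F, ¬F} at d — d ∈ F
7. Entailed for d: {B, C, D, F}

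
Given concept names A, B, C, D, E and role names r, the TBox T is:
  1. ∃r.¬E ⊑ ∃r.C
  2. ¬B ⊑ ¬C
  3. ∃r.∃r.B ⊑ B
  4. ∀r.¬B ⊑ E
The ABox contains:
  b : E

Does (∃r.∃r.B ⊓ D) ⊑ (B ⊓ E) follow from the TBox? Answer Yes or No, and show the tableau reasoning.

No

1. (∃r.∃r.B ⊓ D) ⊑ (B ⊓ E)  ⇔  ((∃r.∃r.B ⊓ D) ⊓ (¬B ⊔ ¬E)) unsat w.r.t. T
   apply at x₀: ∃r.∃r.B⊑B
   open: L(x₀) ⊇ {B, D, ¬E, ∀r.E, ∃r.B, …} (+ ∃-successors)
2. Hence (∃r.∃r.B ⊓ D) ⊑ (B ⊓ E): not entailed.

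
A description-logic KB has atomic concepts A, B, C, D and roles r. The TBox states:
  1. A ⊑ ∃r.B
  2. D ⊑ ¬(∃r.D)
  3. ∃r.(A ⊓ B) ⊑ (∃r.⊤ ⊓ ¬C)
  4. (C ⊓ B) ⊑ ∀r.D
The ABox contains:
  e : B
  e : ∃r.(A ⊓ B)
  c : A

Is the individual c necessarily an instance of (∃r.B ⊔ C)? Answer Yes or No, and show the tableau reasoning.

1. c : (∃r.B ⊔ C)?  L(c) = {A} ∪ {(∀r.¬B ⊓ ¬C)}
   clash {D, ¬D} at an ∃-successor — c ∈ (∃r.B ⊔ C)
2. Hence c : (∃r.B ⊔ C): entailed.

Yes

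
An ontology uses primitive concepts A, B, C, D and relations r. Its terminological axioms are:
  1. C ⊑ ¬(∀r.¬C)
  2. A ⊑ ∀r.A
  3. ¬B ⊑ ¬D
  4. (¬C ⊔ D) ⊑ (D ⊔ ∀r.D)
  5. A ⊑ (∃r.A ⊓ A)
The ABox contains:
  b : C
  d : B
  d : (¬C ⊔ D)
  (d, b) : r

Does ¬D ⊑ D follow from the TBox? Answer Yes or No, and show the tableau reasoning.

1. ¬D ⊑ D  ⇔  (¬D ⊓ ¬D) unsat w.r.t. T
   open: L(x₀) ⊇ {¬A, ¬C, ¬D, ∀r.D}
2. Hence ¬D ⊑ D: not entailed.

No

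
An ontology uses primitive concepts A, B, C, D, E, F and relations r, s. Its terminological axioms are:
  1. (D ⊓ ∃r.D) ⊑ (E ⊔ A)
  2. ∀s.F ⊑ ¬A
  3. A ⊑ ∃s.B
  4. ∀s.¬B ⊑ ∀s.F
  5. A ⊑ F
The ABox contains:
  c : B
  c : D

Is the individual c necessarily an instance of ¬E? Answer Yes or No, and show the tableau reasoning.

No

1. c : ¬E?  L(c) = {B, D} ∪ {E}
   open: L(c) ⊇ {B, D, E, ¬A, ∀r.¬D, …} (+ ∃-successors) — c ∉ ¬E possible
2. Hence c : ¬E: not entailed.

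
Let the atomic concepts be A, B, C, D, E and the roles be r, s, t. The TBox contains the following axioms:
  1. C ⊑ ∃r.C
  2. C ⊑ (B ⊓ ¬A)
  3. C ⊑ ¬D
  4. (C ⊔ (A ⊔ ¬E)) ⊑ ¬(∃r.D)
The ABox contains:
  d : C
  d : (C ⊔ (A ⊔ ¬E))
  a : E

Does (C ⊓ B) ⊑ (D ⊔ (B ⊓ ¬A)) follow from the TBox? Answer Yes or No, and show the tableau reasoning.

Yes

1. (C ⊓ B) ⊑ (D ⊔ (B ⊓ ¬A))  ⇔  ((C ⊓ B) ⊓ (¬D ⊓ (¬B ⊔ A))) unsat w.r.t. T
   all branches close; clash {A, ¬A} at x₀
2. Hence (C ⊓ B) ⊑ (D ⊔ (B ⊓ ¬A)): entailed.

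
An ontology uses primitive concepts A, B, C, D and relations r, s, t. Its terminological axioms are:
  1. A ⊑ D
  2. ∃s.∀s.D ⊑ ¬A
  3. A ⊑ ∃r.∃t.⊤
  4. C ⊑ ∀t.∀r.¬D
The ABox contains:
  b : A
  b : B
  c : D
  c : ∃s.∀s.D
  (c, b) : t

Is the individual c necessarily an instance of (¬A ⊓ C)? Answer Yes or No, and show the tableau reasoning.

1. c : (¬A ⊓ C)?  L(c) = {D, ∃s.∀s.D} ∪ {(A ⊔ ¬C)}
   apply at c: ∃s.∀s.D⊑¬A
   open: L(c) ⊇ {D, ¬A, ¬C, ∃s.∀s.D} (+ ∃-successors) — c ∉ (¬A ⊓ C) possible
2. Hence c : (¬A ⊓ C): not entailed.

No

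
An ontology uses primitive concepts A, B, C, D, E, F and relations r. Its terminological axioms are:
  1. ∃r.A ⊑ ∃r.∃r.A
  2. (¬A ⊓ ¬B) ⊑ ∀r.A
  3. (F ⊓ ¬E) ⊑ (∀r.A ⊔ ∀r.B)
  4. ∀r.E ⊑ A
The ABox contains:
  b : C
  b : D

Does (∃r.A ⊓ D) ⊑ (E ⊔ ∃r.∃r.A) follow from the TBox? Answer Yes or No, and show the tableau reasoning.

1. (∃r.A ⊓ D) ⊑ (E ⊔ ∃r.∃r.A)  ⇔  ((∃r.A ⊓ D) ⊓ (¬E ⊓ ∀r.∀r.¬A)) unsat w.r.t. T
   all branches close; clash {A, ¬A} at an ∃-successor
2. Hence (∃r.A ⊓ D) ⊑ (E ⊔ ∃r.∃r.A): entailed.

Yes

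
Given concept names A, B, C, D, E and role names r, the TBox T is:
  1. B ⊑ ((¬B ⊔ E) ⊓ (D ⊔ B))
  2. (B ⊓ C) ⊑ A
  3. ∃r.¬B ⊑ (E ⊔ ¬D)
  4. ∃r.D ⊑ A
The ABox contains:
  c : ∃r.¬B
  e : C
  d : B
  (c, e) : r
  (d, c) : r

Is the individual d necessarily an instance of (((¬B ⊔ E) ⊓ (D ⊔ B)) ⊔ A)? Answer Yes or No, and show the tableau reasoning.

1. d : (((¬B ⊔ E) ⊓ (D ⊔ B)) ⊔ A)?  L(d) = {B} ∪ {(((B ⊓ ¬E) ⊔ (¬D ⊓ ¬B)) ⊓ ¬A)}
   clash {B, ¬B} at d — d ∈ (((¬B ⊔ E) ⊓ (D ⊔ B)) ⊔ A)
2. Hence d : (((¬B ⊔ E) ⊓ (D ⊔ B)) ⊔ A): entailed.

Yes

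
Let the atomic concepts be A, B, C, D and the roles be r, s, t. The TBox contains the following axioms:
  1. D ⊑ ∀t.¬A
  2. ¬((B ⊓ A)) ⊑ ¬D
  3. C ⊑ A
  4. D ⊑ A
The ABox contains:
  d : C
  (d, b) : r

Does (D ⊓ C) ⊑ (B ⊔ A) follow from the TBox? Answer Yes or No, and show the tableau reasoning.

Yes

1. (D ⊓ C) ⊑ (B ⊔ A)  ⇔  ((D ⊓ C) ⊓ (¬B ⊓ ¬A)) unsat w.r.t. T
   all branches close; clash {D, ¬D} at x₀
2. Hence (D ⊓ C) ⊑ (B ⊔ A): entailed.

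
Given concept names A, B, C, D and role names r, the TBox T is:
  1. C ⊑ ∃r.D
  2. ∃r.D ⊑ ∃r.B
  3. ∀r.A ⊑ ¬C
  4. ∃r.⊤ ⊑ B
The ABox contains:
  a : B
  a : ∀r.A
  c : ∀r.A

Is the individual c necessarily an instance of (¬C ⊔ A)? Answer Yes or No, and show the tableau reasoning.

Yes

1. c : (¬C ⊔ A)?  L(c) = {∀r.A} ∪ {(C ⊓ ¬A)}
   clash {C, ¬C} at c — c ∈ (¬C ⊔ A)
2. Hence c : (¬C ⊔ A): entailed.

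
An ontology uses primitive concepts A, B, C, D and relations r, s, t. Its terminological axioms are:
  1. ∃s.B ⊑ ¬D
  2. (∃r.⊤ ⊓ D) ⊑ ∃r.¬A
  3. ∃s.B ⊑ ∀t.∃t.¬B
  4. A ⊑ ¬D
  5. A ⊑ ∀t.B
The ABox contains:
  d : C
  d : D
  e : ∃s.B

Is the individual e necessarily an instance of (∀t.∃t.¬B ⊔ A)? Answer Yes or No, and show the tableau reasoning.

Yes

1. e : (∀t.∃t.¬B ⊔ A)?  L(e) = {∃s.B} ∪ {(∃t.∀t.B ⊓ ¬A)}
   clash {B, ¬B} at an ∃-successor — e ∈ (∀t.∃t.¬B ⊔ A)
2. Hence e : (∀t.∃t.¬B ⊔ A): entailed.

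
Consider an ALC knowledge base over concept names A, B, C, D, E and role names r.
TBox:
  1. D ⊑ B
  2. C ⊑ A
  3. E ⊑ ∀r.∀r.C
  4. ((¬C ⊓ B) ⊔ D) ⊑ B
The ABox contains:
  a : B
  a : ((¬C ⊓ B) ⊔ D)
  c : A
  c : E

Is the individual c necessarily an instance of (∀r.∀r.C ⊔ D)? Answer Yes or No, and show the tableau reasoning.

1. c : (∀r.∀r.C ⊔ D)?  L(c) = {A, E} ∪ {(∃r.∃r.¬C ⊓ ¬D)}
   clash {C, ¬C} at an ∃-successor — c ∈ (∀r.∀r.C ⊔ D)
2. Hence c : (∀r.∀r.C ⊔ D): entailed.

Yes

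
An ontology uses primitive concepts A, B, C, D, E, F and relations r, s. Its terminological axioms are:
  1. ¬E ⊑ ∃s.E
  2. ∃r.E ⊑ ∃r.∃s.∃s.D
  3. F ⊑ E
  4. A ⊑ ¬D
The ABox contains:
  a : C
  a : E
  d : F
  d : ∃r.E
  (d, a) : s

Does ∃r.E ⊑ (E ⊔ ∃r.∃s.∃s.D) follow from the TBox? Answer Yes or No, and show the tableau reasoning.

Yes

1. ∃r.E ⊑ (E ⊔ ∃r.∃s.∃s.D)  ⇔  (∃r.E ⊓ (¬E ⊓ ∀r.∀s.∀s.¬D)) unsat w.r.t. T
   all branches close; clash {E, ¬E} at x₀
2. Hence ∃r.E ⊑ (E ⊔ ∃r.∃s.∃s.D): entailed.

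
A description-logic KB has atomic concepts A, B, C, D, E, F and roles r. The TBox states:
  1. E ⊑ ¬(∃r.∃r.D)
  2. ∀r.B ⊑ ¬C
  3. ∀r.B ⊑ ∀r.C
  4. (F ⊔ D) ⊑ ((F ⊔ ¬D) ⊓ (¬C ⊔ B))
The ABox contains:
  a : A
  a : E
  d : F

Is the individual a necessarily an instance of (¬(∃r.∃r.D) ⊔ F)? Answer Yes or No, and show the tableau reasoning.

Yes

1. a : (¬(∃r.∃r.D) ⊔ F)?  L(a) = {A, E} ∪ {(∃r.∃r.D ⊓ ¬F)}
   clash {C, ¬C} at an ∃-successor — a ∈ (¬(∃r.∃r.D) ⊔ F)
2. Hence a : (¬(∃r.∃r.D) ⊔ F): entailed.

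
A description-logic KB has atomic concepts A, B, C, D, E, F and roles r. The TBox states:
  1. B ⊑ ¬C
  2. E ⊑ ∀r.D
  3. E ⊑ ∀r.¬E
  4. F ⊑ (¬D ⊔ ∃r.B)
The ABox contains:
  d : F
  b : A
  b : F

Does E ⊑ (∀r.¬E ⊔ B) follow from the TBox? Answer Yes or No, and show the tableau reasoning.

Yes

1. E ⊑ (∀r.¬E ⊔ B)  ⇔  (E ⊓ (∃r.E ⊓ ¬B)) unsat w.r.t. T
   all branches close; clash {E, ¬E} at an ∃-successor
2. Hence E ⊑ (∀r.¬E ⊔ B): entailed.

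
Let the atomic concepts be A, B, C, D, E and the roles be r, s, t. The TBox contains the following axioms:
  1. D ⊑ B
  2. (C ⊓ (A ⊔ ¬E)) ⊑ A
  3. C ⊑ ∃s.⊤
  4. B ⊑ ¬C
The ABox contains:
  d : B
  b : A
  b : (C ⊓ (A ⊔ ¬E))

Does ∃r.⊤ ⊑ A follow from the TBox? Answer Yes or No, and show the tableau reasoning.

1. ∃r.⊤ ⊑ A  ⇔  (∃r.⊤ ⊓ ¬A) unsat w.r.t. T
   open: L(x₀) ⊇ {¬A, ¬B, ¬C, ¬D, ∃r.⊤} (+ ∃-successors)
2. Hence ∃r.⊤ ⊑ A: not entailed.

No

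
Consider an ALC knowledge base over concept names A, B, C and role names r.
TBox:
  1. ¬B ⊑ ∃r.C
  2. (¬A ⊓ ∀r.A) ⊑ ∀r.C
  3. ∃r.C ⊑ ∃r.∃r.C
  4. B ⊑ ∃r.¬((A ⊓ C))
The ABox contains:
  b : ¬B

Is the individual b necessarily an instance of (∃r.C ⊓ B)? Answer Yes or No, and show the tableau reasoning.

1. b : (∃r.C ⊓ B)?  L(b) = {¬B} ∪ {(∀r.¬C ⊔ ¬B)}
   apply at b: ¬B⊑∃r.C
   open: L(b) ⊇ {A, ¬B, ∃r.C, ∃r.∃r.C} (+ ∃-successors) — b ∉ (∃r.C ⊓ B) possible
2. Hence b : (∃r.C ⊓ B): not entailed.

No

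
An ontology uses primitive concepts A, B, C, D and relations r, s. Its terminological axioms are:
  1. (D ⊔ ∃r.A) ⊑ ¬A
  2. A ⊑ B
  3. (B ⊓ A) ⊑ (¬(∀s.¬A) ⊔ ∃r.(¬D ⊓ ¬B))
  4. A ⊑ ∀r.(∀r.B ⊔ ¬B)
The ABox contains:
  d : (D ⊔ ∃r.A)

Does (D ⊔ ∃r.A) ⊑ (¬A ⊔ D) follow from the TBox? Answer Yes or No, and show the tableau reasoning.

Yes

1. (D ⊔ ∃r.A) ⊑ (¬A ⊔ D)  ⇔  ((D ⊔ ∃r.A) ⊓ (A ⊓ ¬D)) unsat w.r.t. T
   all branches close; clash {A, ¬A} at x₀
2. Hence (D ⊔ ∃r.A) ⊑ (¬A ⊔ D): entailed.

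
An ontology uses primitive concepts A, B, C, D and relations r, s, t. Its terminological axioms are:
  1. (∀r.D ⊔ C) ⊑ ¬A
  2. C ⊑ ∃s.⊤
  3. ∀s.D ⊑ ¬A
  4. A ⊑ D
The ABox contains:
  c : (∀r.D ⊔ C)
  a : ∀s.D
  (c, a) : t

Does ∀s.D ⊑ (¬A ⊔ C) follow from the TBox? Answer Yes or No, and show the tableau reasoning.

Yes

1. ∀s.D ⊑ (¬A ⊔ C)  ⇔  (∀s.D ⊓ (A ⊓ ¬C)) unsat w.r.t. T
   all branches close; clash {A, ¬A} at x₀
2. Hence ∀s.D ⊑ (¬A ⊔ C): entailed.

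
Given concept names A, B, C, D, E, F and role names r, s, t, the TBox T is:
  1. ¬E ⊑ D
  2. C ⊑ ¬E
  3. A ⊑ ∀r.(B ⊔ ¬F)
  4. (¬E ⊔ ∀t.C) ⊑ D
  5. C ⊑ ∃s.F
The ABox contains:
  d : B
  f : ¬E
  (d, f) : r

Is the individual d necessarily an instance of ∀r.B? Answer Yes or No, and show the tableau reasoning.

1. d : ∀r.B?  L(d) = {B} ∪ {∃r.¬B}
   open: L(d) ⊇ {B, E, ¬A, ¬C, ∃r.¬B, …} (+ ∃-successors) — d ∉ ∀r.B possible
2. Hence d : ∀r.B: not entailed.

No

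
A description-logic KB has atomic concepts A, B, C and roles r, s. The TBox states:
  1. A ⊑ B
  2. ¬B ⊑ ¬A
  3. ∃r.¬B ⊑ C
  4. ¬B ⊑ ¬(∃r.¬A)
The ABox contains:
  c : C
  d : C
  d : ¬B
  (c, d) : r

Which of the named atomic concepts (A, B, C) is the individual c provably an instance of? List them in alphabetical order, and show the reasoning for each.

1. c : A?  L(c) = {C} ∪ {¬A}
   open: L(c) ⊇ {B, C, ¬A} — c ∉ A possible
2. c : B?  L(c) = {C} ∪ {¬B}
   clash {A, ¬A} at d — c ∈ B
3. c : C?  L(c) = {C} ∪ {¬C}
   clash {C, ¬C} at c — c ∈ C
4. Entailed for c: {B, C}

{B, C}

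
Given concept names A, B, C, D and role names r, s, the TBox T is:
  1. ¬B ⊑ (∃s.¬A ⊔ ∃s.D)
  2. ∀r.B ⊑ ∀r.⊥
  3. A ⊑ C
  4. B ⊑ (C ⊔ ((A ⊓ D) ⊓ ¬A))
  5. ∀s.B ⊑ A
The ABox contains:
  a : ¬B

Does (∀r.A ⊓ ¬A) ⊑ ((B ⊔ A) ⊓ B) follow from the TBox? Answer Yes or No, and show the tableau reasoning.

1. (∀r.A ⊓ ¬A) ⊑ ((B ⊔ A) ⊓ B)  ⇔  ((∀r.A ⊓ ¬A) ⊓ ((¬B ⊓ ¬A) ⊔ ¬B)) unsat w.r.t. T
   open: L(x₀) ⊇ {¬A, ¬B, ∀r.A, ∃r.¬B, ∃s.¬A, …} (+ ∃-successors)
2. Hence (∀r.A ⊓ ¬A) ⊑ ((B ⊔ A) ⊓ B): not entailed.

No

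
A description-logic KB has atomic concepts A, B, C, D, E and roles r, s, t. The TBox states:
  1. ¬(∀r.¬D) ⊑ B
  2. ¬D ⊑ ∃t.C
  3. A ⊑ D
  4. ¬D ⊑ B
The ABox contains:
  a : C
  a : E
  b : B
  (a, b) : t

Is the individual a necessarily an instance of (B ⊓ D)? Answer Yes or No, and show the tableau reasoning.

1. a : (B ⊓ D)?  L(a) = {C, E} ∪ {(¬B ⊔ ¬D)}
   open: L(a) ⊇ {C, D, E, ¬B, ∀r.¬D} — a ∉ (B ⊓ D) possible
2. Hence a : (B ⊓ D): not entailed.

No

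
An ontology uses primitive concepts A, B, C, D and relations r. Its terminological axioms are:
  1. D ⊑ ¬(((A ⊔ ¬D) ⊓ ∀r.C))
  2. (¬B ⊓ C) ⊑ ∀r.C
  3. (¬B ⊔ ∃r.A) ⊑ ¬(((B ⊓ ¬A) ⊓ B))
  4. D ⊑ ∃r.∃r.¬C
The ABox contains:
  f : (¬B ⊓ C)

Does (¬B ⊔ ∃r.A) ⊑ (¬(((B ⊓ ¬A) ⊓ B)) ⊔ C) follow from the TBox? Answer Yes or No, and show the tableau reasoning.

Yes

1. (¬B ⊔ ∃r.A) ⊑ (¬(((B ⊓ ¬A) ⊓ B)) ⊔ C)  ⇔  ((¬B ⊔ ∃r.A) ⊓ (((B ⊓ ¬A) ⊓ B) ⊓ ¬C)) unsat w.r.t. T
   all branches close; clash {B, ¬B} at x₀
2. Hence (¬B ⊔ ∃r.A) ⊑ (¬(((B ⊓ ¬A) ⊓ B)) ⊔ C): entailed.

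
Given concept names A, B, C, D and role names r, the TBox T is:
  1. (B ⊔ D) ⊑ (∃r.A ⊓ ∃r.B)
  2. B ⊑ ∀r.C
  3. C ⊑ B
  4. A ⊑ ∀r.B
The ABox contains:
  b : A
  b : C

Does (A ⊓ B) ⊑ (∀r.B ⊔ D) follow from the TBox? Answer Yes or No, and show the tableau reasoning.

Yes

1. (A ⊓ B) ⊑ (∀r.B ⊔ D)  ⇔  ((A ⊓ B) ⊓ (∃r.¬B ⊓ ¬D)) unsat w.r.t. T
   all branches close; clash {B, ¬B} at an ∃-successor
2. Hence (A ⊓ B) ⊑ (∀r.B ⊔ D): entailed.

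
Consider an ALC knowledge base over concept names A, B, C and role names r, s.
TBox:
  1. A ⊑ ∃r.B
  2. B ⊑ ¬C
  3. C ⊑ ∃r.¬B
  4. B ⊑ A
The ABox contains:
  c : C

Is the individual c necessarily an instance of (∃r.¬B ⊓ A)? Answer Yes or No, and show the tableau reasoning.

1. c : (∃r.¬B ⊓ A)?  L(c) = {C} ∪ {(∀r.B ⊔ ¬A)}
   apply at c: C⊑∃r.¬B
   open: L(c) ⊇ {C, ¬A, ¬B, ∃r.¬B} (+ ∃-successors) — c ∉ (∃r.¬B ⊓ A) possible
2. Hence c : (∃r.¬B ⊓ A): not entailed.

No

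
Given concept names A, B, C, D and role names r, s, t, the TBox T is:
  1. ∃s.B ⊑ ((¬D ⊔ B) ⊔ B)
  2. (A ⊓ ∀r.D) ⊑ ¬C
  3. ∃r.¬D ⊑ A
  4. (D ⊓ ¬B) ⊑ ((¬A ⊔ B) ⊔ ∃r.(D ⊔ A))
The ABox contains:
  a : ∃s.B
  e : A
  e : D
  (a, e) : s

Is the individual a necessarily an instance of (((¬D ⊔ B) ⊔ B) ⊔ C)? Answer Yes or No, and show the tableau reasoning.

1. a : (((¬D ⊔ B) ⊔ B) ⊔ C)?  L(a) = {∃s.B} ∪ {(((D ⊓ ¬B) ⊓ ¬B) ⊓ ¬C)}
   clash {B, ¬B} at a — a ∈ (((¬D ⊔ B) ⊔ B) ⊔ C)
2. Hence a : (((¬D ⊔ B) ⊔ B) ⊔ C): entailed.

Yes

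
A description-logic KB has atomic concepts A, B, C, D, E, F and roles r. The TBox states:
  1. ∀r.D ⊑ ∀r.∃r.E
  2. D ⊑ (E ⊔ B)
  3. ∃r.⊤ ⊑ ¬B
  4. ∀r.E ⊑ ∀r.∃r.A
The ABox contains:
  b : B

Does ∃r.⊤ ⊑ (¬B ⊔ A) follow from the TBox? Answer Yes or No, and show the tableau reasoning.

1. ∃r.⊤ ⊑ (¬B ⊔ A)  ⇔  (∃r.⊤ ⊓ (B ⊓ ¬A)) unsat w.r.t. T
   all branches close; clash {B, ¬B} at x₀
2. Hence ∃r.⊤ ⊑ (¬B ⊔ A): entailed.

Yes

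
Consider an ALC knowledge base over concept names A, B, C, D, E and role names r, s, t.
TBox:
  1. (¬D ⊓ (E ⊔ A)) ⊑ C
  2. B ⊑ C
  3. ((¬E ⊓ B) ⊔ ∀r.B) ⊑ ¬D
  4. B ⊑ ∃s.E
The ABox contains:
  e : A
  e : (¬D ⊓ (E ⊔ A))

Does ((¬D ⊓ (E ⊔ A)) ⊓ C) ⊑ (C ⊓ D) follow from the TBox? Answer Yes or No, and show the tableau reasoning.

No

1. ((¬D ⊓ (E ⊔ A)) ⊓ C) ⊑ (C ⊓ D)  ⇔  (((¬D ⊓ (E ⊔ A)) ⊓ C) ⊓ (¬C ⊔ ¬D)) unsat w.r.t. T
   open: L(x₀) ⊇ {C, E, ¬B, ¬D}
2. Hence ((¬D ⊓ (E ⊔ A)) ⊓ C) ⊑ (C ⊓ D): not entailed.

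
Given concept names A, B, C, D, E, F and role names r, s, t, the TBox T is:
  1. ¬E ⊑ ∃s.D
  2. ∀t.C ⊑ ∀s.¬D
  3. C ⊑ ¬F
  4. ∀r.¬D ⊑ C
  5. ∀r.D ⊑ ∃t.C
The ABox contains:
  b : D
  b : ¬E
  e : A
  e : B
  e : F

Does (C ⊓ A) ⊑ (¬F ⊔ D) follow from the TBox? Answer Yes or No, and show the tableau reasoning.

1. (C ⊓ A) ⊑ (¬F ⊔ D)  ⇔  ((C ⊓ A) ⊓ (F ⊓ ¬D)) unsat w.r.t. T
   all branches close; clash {F, ¬F} at x₀
2. Hence (C ⊓ A) ⊑ (¬F ⊔ D): entailed.

Yes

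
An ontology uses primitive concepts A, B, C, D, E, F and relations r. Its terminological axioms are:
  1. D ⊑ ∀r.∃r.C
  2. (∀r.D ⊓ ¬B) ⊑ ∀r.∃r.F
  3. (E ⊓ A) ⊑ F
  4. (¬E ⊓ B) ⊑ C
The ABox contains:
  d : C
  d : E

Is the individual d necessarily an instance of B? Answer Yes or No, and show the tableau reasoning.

No

1. d : B?  L(d) = {C, E} ∪ {¬B}
   open: L(d) ⊇ {C, E, ¬A, ¬B, ¬D, …} (+ ∃-successors) — d ∉ B possible
2. Hence d : B: not entailed.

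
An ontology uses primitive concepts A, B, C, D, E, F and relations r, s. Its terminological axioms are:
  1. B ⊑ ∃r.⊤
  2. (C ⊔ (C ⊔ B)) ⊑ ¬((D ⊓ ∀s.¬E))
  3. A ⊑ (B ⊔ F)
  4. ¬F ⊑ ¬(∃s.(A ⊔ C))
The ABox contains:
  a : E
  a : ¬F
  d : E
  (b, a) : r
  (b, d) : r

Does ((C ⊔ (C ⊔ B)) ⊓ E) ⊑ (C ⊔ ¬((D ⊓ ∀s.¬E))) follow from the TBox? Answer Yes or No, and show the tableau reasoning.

Yes

1. ((C ⊔ (C ⊔ B)) ⊓ E) ⊑ (C ⊔ ¬((D ⊓ ∀s.¬E)))  ⇔  (((C ⊔ (C ⊔ B)) ⊓ E) ⊓ (¬C ⊓ (D ⊓ ∀s.¬E))) unsat w.r.t. T
   all branches close; clash {E, ¬E} at an ∃-successor
2. Hence ((C ⊔ (C ⊔ B)) ⊓ E) ⊑ (C ⊔ ¬((D ⊓ ∀s.¬E))): entailed.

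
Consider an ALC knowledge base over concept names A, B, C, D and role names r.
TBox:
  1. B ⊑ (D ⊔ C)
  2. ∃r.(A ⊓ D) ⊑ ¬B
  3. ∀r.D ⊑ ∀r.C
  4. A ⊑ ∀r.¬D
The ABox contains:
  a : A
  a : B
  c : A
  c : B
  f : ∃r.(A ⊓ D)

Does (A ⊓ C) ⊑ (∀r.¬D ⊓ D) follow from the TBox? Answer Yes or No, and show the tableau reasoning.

No

1. (A ⊓ C) ⊑ (∀r.¬D ⊓ D)  ⇔  ((A ⊓ C) ⊓ (∃r.D ⊔ ¬D)) unsat w.r.t. T
   apply at x₀: A⊑∀r.¬D
   open: L(x₀) ⊇ {A, C, ¬B, ¬D, ∀r.¬D, …} (+ ∃-successors)
2. Hence (A ⊓ C) ⊑ (∀r.¬D ⊓ D): not entailed.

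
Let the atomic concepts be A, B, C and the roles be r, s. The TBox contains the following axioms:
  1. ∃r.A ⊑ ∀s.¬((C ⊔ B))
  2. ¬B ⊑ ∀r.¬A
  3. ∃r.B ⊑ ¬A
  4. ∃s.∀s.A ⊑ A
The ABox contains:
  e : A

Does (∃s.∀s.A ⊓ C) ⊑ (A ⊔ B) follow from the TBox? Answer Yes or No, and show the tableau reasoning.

Yes

1. (∃s.∀s.A ⊓ C) ⊑ (A ⊔ B)  ⇔  ((∃s.∀s.A ⊓ C) ⊓ (¬A ⊓ ¬B)) unsat w.r.t. T
   all branches close; clash {A, ¬A} at x₀
2. Hence (∃s.∀s.A ⊓ C) ⊑ (A ⊔ B): entailed.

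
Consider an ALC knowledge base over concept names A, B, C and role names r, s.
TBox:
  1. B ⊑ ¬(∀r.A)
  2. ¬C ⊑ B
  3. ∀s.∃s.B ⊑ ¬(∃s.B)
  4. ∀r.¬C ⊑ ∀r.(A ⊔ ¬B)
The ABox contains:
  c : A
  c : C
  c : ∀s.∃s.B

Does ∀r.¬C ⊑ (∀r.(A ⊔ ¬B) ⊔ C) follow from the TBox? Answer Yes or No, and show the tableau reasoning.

Yes

1. ∀r.¬C ⊑ (∀r.(A ⊔ ¬B) ⊔ C)  ⇔  (∀r.¬C ⊓ (∃r.(¬A ⊓ B) ⊓ ¬C)) unsat w.r.t. T
   all branches close; clash {B, ¬B} at an ∃-successor
2. Hence ∀r.¬C ⊑ (∀r.(A ⊔ ¬B) ⊔ C): entailed.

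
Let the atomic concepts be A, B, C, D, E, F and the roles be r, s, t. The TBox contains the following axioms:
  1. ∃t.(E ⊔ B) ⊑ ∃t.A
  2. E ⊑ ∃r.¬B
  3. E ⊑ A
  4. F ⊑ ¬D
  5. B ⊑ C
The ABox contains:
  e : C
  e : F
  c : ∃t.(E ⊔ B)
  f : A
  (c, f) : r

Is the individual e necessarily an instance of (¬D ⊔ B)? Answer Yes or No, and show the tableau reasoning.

Yes

1. e : (¬D ⊔ B)?  L(e) = {C, F} ∪ {(D ⊓ ¬B)}
   clash {D, ¬D} at e — e ∈ (¬D ⊔ B)
2. Hence e : (¬D ⊔ B): entailed.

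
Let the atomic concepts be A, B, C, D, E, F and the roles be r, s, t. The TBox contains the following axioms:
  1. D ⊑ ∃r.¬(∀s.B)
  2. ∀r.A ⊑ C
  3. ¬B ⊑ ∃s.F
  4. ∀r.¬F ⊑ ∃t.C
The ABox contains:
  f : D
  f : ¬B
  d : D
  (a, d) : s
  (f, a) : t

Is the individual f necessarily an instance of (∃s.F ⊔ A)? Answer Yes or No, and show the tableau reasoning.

Yes

1. f : (∃s.F ⊔ A)?  L(f) = {D, ¬B} ∪ {(∀s.¬F ⊓ ¬A)}
   clash {F, ¬F} at an ∃-successor — f ∈ (∃s.F ⊔ A)
2. Hence f : (∃s.F ⊔ A): entailed.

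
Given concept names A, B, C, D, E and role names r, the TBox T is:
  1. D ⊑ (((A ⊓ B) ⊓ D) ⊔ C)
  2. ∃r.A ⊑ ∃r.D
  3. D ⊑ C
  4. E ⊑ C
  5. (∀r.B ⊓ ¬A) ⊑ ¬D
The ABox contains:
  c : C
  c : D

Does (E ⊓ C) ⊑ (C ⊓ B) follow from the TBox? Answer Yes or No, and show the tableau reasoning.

No

1. (E ⊓ C) ⊑ (C ⊓ B)  ⇔  ((E ⊓ C) ⊓ (¬C ⊔ ¬B)) unsat w.r.t. T
   open: L(x₀) ⊇ {C, E, ¬B, ¬D, ∀r.¬A, …} (+ ∃-successors)
2. Hence (E ⊓ C) ⊑ (C ⊓ B): not entailed.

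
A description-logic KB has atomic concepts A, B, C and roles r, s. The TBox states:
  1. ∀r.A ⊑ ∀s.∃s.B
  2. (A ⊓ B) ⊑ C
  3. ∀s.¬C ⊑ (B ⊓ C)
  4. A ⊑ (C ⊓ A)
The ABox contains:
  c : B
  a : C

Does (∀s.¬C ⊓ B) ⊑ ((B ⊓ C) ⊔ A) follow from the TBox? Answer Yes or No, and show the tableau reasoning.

1. (∀s.¬C ⊓ B) ⊑ ((B ⊓ C) ⊔ A)  ⇔  ((∀s.¬C ⊓ B) ⊓ ((¬B ⊔ ¬C) ⊓ ¬A)) unsat w.r.t. T
   all branches close; clash {C, ¬C} at x₀
2. Hence (∀s.¬C ⊓ B) ⊑ ((B ⊓ C) ⊔ A): entailed.

Yes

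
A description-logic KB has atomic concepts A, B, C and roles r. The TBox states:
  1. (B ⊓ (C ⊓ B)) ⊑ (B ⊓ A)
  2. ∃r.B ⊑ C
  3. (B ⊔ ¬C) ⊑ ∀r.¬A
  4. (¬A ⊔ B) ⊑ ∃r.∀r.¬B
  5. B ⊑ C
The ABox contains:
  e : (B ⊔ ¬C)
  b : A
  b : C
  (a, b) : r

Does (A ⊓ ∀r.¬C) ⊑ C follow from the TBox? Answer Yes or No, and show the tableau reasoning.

No

1. (A ⊓ ∀r.¬C) ⊑ C  ⇔  ((A ⊓ ∀r.¬C) ⊓ ¬C) unsat w.r.t. T
   open: L(x₀) ⊇ {A, ¬B, ¬C, ∀r.¬A, ∀r.¬B, …}
2. Hence (A ⊓ ∀r.¬C) ⊑ C: not entailed.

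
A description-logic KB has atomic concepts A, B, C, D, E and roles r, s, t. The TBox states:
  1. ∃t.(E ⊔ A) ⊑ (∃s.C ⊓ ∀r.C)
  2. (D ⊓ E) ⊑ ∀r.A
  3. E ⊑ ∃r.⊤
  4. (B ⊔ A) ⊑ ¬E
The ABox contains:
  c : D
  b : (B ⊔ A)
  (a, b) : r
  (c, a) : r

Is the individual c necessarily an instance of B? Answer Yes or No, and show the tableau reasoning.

1. c : B?  L(c) = {D} ∪ {¬B}
   open: L(c) ⊇ {D, ¬B, ¬E, ∀t.(¬E ⊓ ¬A)} — c ∉ B possible
2. Hence c : B: not entailed.

No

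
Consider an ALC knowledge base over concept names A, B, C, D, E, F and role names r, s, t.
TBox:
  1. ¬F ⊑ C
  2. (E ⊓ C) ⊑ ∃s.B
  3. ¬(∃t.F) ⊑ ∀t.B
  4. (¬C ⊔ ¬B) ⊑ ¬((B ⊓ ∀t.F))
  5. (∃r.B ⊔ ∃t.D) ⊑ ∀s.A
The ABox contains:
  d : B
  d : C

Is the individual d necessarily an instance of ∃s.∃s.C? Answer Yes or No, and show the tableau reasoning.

1. d : ∃s.∃s.C?  L(d) = {B, C} ∪ {∀s.∀s.¬C}
   open: L(d) ⊇ {B, C, ¬E, ∀r.¬B, ∀s.∀s.¬C, …} (+ ∃-successors) — d ∉ ∃s.∃s.C possible
2. Hence d : ∃s.∃s.C: not entailed.

No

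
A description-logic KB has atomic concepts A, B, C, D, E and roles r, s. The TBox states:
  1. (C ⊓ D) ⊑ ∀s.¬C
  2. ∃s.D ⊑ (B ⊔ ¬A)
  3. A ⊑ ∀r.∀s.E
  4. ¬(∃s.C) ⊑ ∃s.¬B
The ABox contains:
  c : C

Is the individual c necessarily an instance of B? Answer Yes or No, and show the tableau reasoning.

No

1. c : B?  L(c) = {C} ∪ {¬B}
   open: L(c) ⊇ {C, ¬A, ¬B, ¬D, ∀s.¬D, …} (+ ∃-successors) — c ∉ B possible
2. Hence c : B: not entailed.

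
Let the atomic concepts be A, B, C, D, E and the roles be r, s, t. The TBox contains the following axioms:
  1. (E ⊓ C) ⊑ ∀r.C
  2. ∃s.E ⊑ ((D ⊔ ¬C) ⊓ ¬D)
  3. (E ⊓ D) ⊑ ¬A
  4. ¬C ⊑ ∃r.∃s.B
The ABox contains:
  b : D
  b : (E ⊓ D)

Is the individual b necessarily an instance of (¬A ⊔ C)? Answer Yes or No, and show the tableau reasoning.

1. b : (¬A ⊔ C)?  L(b) = {D, (E ⊓ D)} ∪ {(A ⊓ ¬C)}
   clash {A, ¬A} at b — b ∈ (¬A ⊔ C)
2. Hence b : (¬A ⊔ C): entailed.

Yes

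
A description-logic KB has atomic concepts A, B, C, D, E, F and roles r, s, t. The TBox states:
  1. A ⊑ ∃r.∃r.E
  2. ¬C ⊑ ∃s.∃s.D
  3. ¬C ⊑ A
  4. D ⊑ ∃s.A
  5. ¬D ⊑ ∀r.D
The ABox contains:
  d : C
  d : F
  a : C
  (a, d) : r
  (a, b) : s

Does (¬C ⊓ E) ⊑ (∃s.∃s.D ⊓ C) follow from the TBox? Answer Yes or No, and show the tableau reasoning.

1. (¬C ⊓ E) ⊑ (∃s.∃s.D ⊓ C)  ⇔  ((¬C ⊓ E) ⊓ (∀s.∀s.¬D ⊔ ¬C)) unsat w.r.t. T
   apply at x₀: ¬C⊑∃s.∃s.D; ¬C⊑A
   open: L(x₀) ⊇ {A, D, E, ¬C, ∃r.∃r.E, …} (+ ∃-successors)
2. Hence (¬C ⊓ E) ⊑ (∃s.∃s.D ⊓ C): not entailed.

No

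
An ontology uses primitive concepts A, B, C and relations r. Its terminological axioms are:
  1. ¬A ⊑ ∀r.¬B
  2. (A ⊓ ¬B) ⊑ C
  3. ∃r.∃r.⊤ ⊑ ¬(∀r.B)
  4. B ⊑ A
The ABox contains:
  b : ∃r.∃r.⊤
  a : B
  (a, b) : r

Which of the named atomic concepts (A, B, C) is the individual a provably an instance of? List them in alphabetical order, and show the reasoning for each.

1. a : A?  L(a) = {B} ∪ {¬A}
   clash {A, ¬A} at a — a ∈ A
2. a : B?  L(a) = {B} ∪ {¬B}
   clash {B, ¬B} at a — a ∈ B
3. a : C?  L(a) = {B} ∪ {¬C}
   apply at a: B⊑A
   open: L(a) ⊇ {A, B, ¬C, ∃r.¬B} (+ ∃-successors) — a ∉ C possible
4. Entailed for a: {A, B}

{A, B}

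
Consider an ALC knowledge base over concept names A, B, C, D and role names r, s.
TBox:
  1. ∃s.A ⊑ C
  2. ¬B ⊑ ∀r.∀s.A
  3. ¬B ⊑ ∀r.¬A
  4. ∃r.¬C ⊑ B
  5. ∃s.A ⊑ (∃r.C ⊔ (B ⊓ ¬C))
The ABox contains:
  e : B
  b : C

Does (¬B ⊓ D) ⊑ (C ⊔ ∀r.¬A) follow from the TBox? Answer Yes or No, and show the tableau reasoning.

1. (¬B ⊓ D) ⊑ (C ⊔ ∀r.¬A)  ⇔  ((¬B ⊓ D) ⊓ (¬C ⊓ ∃r.A)) unsat w.r.t. T
   all branches close; clash {B, ¬B} at x₀
2. Hence (¬B ⊓ D) ⊑ (C ⊔ ∀r.¬A): entailed.

Yes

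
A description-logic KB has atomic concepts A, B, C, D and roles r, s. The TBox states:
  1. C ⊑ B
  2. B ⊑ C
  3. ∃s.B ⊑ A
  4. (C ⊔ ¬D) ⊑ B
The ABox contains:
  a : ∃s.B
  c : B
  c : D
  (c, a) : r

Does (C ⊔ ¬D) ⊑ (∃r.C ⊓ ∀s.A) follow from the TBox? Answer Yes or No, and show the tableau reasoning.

No

1. (C ⊔ ¬D) ⊑ (∃r.C ⊓ ∀s.A)  ⇔  ((C ⊔ ¬D) ⊓ (∀r.¬C ⊔ ∃s.¬A)) unsat w.r.t. T
   apply at x₀: (C ⊔ ¬D)⊑B
   open: L(x₀) ⊇ {B, C, ∀r.¬C, ∀s.¬B}
2. Hence (C ⊔ ¬D) ⊑ (∃r.C ⊓ ∀s.A): not entailed.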